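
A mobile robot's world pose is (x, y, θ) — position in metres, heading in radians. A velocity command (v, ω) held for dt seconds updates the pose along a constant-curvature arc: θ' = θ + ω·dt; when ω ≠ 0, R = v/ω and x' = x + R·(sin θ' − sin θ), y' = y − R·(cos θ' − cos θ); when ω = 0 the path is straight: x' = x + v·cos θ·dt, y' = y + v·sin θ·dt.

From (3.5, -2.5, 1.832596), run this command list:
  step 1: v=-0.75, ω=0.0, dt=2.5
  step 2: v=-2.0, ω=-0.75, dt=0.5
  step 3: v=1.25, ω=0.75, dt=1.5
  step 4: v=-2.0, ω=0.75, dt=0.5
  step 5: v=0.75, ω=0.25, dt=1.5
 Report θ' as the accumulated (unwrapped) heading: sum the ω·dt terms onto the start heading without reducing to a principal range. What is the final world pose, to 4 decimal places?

step 1: θ'=1.8326 (straight) → pose (3.9853, -4.3111, 1.8326)
step 2: θ'=1.4576 (R=2.6667) → pose (4.0591, -5.3025, 1.4576)
step 3: θ'=2.5826 (R=1.6667) → pose (3.2870, -3.7013, 2.5826)
step 4: θ'=2.9576 (R=-2.6667) → pose (4.2133, -4.0622, 2.9576)
step 5: θ'=3.3326 (R=3.0000) → pose (3.0949, -4.0661, 3.3326)

(3.0949, -4.0661, 3.3326)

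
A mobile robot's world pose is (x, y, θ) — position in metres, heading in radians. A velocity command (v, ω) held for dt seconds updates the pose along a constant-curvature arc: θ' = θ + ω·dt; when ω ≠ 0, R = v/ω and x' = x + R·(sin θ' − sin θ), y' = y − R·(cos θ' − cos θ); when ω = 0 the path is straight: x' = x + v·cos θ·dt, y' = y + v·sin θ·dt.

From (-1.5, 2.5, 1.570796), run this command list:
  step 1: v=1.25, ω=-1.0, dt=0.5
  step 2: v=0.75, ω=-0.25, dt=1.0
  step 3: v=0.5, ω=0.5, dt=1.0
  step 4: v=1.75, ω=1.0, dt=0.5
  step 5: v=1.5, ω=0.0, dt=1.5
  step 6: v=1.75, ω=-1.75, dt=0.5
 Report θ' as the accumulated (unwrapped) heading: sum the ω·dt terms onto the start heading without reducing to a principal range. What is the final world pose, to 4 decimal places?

step 1: θ'=1.0708 (R=-1.2500) → pose (-1.3470, 3.0993, 1.0708)
step 2: θ'=0.8208 (R=-3.0000) → pose (-0.9093, 3.7059, 0.8208)
step 3: θ'=1.3208 (R=1.0000) → pose (-0.6721, 4.1402, 1.3208)
step 4: θ'=1.8208 (R=1.7500) → pose (-0.6721, 5.0061, 1.8208)
step 5: θ'=1.8208 (straight) → pose (-1.2287, 7.1861, 1.8208)
step 6: θ'=0.9458 (R=-1.0000) → pose (-1.0708, 8.0186, 0.9458)

(-1.0708, 8.0186, 0.9458)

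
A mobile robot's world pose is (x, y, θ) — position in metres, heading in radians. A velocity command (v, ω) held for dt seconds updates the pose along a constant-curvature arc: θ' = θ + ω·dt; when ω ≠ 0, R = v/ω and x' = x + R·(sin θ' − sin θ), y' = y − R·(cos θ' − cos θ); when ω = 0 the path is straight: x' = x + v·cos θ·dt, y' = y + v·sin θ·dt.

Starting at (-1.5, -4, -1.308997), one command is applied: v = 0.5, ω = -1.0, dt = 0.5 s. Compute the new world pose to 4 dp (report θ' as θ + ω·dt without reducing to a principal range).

θ' = -1.3090 + -1.0·0.5 = -1.8090
R = v/ω = 0.5/-1.0 = -0.5000
x' = -1.5 + -0.5000·(sin -1.8090 − sin -1.3090) = -1.4971
y' = -4 − -0.5000·(cos -1.8090 − cos -1.3090) = -4.2474

(-1.4971, -4.2474, -1.8090)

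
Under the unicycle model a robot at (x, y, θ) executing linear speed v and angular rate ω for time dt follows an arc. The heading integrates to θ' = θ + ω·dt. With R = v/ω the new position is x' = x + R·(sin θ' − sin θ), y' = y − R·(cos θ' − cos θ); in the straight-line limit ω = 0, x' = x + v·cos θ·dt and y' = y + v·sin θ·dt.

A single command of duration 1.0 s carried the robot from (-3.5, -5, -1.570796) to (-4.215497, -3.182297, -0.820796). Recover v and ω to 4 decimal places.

v = -2.0000, ω = 0.7500

Δθ = -0.820796 − -1.570796 = 0.750000
ω = Δθ/dt = 0.750000/1.0 = 0.7500
R = −Δy/(cos θ' − cos θ) = -2.6667
v = R·ω = -2.6667·0.7500 = -2.0000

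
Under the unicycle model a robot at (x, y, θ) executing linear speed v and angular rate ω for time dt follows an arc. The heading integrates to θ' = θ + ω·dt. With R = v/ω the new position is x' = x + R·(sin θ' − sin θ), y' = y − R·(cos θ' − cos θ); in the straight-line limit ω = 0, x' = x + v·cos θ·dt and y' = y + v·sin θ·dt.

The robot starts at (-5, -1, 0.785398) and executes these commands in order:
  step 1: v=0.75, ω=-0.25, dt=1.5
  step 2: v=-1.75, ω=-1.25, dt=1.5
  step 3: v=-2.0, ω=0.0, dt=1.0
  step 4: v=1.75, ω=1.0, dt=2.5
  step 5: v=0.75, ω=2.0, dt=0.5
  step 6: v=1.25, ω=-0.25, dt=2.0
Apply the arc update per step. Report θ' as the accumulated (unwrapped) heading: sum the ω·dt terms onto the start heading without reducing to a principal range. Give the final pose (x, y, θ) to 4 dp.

step 1: θ'=0.4104 (R=-3.0000) → pose (-4.0756, -0.3704, 0.4104)
step 2: θ'=-1.4646 (R=1.4000) → pose (-6.0263, 0.7649, -1.4646)
step 3: θ'=-1.4646 (straight) → pose (-6.2383, 2.7537, -1.4646)
step 4: θ'=1.0354 (R=1.7500) → pose (-2.9930, 2.0463, 1.0354)
step 5: θ'=2.0354 (R=0.3750) → pose (-2.9803, 2.4057, 2.0354)
step 6: θ'=1.5354 (R=-5.0000) → pose (-3.5072, 4.8230, 1.5354)

(-3.5072, 4.8230, 1.5354)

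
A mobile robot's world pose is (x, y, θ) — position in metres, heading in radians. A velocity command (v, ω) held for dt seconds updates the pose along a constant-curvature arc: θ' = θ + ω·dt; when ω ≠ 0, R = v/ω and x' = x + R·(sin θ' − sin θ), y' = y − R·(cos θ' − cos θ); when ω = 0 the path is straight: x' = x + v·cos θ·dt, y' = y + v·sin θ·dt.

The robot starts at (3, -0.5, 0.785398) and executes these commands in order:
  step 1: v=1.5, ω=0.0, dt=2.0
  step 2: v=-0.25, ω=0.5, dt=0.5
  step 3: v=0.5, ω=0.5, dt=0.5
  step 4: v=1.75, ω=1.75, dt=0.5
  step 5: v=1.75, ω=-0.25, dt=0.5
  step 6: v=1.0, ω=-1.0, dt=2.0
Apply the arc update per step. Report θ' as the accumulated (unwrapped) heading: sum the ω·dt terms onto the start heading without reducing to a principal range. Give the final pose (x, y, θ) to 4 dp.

(5.4347, 4.7923, 0.0354)

step 1: θ'=0.7854 (straight) → pose (5.1213, 1.6213, 0.7854)
step 2: θ'=1.0354 (R=-0.5000) → pose (5.0448, 1.5229, 1.0354)
step 3: θ'=1.2854 (R=1.0000) → pose (5.1443, 1.7515, 1.2854)
step 4: θ'=2.1604 (R=1.0000) → pose (5.0159, 2.5891, 2.1604)
step 5: θ'=2.0354 (R=-7.0000) → pose (4.5761, 3.3448, 2.0354)
step 6: θ'=0.0354 (R=-1.0000) → pose (5.4347, 4.7923, 0.0354)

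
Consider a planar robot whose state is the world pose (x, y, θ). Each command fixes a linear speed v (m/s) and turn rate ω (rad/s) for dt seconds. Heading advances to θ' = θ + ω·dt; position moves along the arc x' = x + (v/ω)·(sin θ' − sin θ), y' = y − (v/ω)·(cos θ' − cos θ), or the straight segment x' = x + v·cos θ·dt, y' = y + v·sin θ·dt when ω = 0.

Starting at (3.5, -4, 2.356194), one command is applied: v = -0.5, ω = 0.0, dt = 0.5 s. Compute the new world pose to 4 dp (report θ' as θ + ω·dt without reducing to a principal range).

θ' = 2.3562 + 0.0·0.5 = 2.3562
ω = 0 → straight: x' = 3.5 + -0.5·cos(2.3562)·0.5 = 3.6768
y' = -4 + -0.5·sin(2.3562)·0.5 = -4.1768

(3.6768, -4.1768, 2.3562)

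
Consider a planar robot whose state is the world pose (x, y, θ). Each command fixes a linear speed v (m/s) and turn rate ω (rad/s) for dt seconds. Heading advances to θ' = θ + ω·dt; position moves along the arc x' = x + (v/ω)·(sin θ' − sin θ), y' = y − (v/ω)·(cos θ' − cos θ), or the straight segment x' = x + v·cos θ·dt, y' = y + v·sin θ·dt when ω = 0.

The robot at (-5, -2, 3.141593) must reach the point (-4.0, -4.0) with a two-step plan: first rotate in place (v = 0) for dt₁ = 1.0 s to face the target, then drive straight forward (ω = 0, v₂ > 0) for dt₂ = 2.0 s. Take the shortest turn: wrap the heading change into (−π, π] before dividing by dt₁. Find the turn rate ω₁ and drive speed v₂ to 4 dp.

heading to target = atan2(-4−-2, -4−-5) = -1.1071
Δθ = wrap(-1.1071 − 3.1416) = 2.0344; ω₁ = Δθ/dt₁ = 2.0344
distance = √((-4−-5)² + (-4−-2)²) = 2.2361; v₂ = distance/dt₂ = 1.1180

ω₁ = 2.0344, v₂ = 1.1180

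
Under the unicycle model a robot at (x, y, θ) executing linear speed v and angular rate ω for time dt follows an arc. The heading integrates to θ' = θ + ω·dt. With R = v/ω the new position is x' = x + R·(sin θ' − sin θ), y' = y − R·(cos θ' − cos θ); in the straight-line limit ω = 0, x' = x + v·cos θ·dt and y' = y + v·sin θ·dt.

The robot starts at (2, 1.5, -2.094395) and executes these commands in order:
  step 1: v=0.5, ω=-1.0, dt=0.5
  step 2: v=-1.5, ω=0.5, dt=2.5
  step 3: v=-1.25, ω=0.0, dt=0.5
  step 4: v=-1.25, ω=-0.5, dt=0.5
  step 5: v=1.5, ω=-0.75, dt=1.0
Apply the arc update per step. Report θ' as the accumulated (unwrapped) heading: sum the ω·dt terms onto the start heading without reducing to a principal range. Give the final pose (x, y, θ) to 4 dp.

(2.4176, 4.4374, -2.3444)

step 1: θ'=-2.5944 (R=-0.5000) → pose (1.8271, 1.3230, -2.5944)
step 2: θ'=-1.3444 (R=-3.0000) → pose (3.1897, 4.5584, -1.3444)
step 3: θ'=-1.3444 (straight) → pose (3.0494, 5.1674, -1.3444)
step 4: θ'=-1.5944 (R=2.5000) → pose (2.9863, 5.7876, -1.5944)
step 5: θ'=-2.3444 (R=-2.0000) → pose (2.4176, 4.4374, -2.3444)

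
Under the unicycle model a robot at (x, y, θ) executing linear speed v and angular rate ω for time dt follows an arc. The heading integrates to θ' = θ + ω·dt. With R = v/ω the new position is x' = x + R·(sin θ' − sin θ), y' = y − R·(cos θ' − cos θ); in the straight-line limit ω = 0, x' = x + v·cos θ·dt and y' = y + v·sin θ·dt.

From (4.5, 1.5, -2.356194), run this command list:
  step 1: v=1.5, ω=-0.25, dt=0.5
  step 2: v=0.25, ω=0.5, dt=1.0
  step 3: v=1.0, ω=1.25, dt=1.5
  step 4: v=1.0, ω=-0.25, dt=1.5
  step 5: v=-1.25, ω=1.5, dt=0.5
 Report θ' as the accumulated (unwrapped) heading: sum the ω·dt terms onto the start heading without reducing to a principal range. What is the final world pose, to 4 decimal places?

step 1: θ'=-2.4812 (R=-6.0000) → pose (3.9379, 1.0042, -2.4812)
step 2: θ'=-1.9812 (R=0.5000) → pose (3.7862, 0.8088, -1.9812)
step 3: θ'=-0.1062 (R=0.8000) → pose (4.4350, -0.3059, -0.1062)
step 4: θ'=-0.4812 (R=-4.0000) → pose (5.8623, -0.7376, -0.4812)
step 5: θ'=0.2688 (R=-0.8333) → pose (5.2553, -0.6729, 0.2688)

(5.2553, -0.6729, 0.2688)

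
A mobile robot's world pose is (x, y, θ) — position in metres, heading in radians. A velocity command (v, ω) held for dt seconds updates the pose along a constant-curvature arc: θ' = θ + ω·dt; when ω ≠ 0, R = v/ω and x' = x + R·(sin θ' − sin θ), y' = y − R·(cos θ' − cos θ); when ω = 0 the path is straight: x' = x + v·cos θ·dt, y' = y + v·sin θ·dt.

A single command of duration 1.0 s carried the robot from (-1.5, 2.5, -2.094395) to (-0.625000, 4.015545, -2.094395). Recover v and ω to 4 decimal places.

v = -1.7500, ω = 0.0000

Δθ = -2.094395 − -2.094395 = 0.000000
ω = Δθ/dt = 0.000000/1.0 = 0.0000
ω = 0 → v = (Δx·cos θ + Δy·sin θ)/dt = -1.7500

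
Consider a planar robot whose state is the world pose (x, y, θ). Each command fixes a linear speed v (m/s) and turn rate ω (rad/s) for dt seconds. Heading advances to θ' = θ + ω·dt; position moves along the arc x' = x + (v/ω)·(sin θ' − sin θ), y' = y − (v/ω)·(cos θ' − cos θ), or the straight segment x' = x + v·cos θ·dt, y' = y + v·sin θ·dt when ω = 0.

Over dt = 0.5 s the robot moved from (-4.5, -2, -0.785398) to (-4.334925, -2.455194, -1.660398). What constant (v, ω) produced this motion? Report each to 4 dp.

v = 1.0000, ω = -1.7500

Δθ = -1.660398 − -0.785398 = -0.875000
ω = Δθ/dt = -0.875000/0.5 = -1.7500
R = −Δy/(cos θ' − cos θ) = -0.5714
v = R·ω = -0.5714·-1.7500 = 1.0000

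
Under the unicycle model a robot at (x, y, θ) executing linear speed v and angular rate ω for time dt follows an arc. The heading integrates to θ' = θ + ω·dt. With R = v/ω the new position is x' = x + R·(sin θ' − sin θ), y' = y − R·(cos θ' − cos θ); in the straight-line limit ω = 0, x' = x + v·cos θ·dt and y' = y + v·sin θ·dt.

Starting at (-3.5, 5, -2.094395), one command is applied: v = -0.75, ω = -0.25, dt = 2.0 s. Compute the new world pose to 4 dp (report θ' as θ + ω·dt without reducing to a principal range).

(-2.4628, 6.0620, -2.5944)

θ' = -2.0944 + -0.25·2.0 = -2.5944
R = v/ω = -0.75/-0.25 = 3.0000
x' = -3.5 + 3.0000·(sin -2.5944 − sin -2.0944) = -2.4628
y' = 5 − 3.0000·(cos -2.5944 − cos -2.0944) = 6.0620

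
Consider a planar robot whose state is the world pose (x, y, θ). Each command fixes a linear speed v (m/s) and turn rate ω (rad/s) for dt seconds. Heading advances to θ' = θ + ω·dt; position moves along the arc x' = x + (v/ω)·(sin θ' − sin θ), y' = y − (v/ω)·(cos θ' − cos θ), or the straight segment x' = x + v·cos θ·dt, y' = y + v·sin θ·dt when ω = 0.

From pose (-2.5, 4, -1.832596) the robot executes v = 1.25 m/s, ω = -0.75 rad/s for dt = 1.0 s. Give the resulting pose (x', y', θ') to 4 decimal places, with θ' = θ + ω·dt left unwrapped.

(-3.2260, 3.0184, -2.5826)

θ' = -1.8326 + -0.75·1.0 = -2.5826
R = v/ω = 1.25/-0.75 = -1.6667
x' = -2.5 + -1.6667·(sin -2.5826 − sin -1.8326) = -3.2260
y' = 4 − -1.6667·(cos -2.5826 − cos -1.8326) = 3.0184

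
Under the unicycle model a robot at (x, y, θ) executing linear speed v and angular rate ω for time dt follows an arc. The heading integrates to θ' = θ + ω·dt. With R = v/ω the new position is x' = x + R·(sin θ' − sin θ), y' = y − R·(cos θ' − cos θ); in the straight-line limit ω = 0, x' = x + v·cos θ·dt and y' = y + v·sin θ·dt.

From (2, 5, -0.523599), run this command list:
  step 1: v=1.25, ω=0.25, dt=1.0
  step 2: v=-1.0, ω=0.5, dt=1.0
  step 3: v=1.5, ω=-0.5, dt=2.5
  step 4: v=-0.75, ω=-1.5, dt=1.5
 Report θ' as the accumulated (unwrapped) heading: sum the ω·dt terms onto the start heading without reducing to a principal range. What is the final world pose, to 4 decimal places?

step 1: θ'=-0.2736 (R=5.0000) → pose (3.1490, 4.5161, -0.2736)
step 2: θ'=0.2264 (R=-2.0000) → pose (2.1597, 4.5395, 0.2264)
step 3: θ'=-1.0236 (R=-3.0000) → pose (5.3950, 3.1769, -1.0236)
step 4: θ'=-3.2736 (R=0.5000) → pose (5.8878, 3.9327, -3.2736)

(5.8878, 3.9327, -3.2736)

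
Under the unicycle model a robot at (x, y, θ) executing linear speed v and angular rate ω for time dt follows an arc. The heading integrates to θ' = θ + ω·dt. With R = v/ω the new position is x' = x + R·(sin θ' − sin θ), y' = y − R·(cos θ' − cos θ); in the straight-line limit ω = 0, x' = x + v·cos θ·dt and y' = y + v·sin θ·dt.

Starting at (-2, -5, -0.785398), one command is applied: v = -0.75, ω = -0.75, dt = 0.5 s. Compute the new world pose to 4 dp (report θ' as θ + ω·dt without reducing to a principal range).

(-2.2099, -4.6919, -1.1604)

θ' = -0.7854 + -0.75·0.5 = -1.1604
R = v/ω = -0.75/-0.75 = 1.0000
x' = -2 + 1.0000·(sin -1.1604 − sin -0.7854) = -2.2099
y' = -5 − 1.0000·(cos -1.1604 − cos -0.7854) = -4.6919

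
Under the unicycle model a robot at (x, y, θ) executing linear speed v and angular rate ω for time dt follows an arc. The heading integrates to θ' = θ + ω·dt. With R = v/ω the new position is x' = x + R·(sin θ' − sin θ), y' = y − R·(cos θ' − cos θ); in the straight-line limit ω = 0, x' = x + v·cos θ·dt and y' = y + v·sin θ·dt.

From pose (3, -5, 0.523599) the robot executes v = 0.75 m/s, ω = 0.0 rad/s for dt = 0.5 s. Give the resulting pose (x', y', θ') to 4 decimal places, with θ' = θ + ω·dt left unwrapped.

(3.3248, -4.8125, 0.5236)

θ' = 0.5236 + 0.0·0.5 = 0.5236
ω = 0 → straight: x' = 3 + 0.75·cos(0.5236)·0.5 = 3.3248
y' = -5 + 0.75·sin(0.5236)·0.5 = -4.8125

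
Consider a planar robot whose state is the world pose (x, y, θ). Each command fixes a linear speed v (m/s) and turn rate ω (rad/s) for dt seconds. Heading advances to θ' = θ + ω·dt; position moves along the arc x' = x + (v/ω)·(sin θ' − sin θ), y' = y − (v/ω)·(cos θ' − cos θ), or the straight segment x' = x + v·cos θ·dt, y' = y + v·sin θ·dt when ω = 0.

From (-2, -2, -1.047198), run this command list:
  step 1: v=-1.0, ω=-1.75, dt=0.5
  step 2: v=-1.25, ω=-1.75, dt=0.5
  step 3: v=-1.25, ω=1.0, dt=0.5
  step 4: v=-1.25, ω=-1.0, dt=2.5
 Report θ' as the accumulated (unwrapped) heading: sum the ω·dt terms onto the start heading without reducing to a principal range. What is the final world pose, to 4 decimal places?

step 1: θ'=-1.9222 (R=0.5714) → pose (-2.0416, -1.5176, -1.9222)
step 2: θ'=-2.7972 (R=0.7143) → pose (-1.6122, -1.0911, -2.7972)
step 3: θ'=-2.2972 (R=-1.2500) → pose (-1.0997, -0.7447, -2.2972)
step 4: θ'=-4.7972 (R=1.2500) → pose (1.0802, -1.6809, -4.7972)

(1.0802, -1.6809, -4.7972)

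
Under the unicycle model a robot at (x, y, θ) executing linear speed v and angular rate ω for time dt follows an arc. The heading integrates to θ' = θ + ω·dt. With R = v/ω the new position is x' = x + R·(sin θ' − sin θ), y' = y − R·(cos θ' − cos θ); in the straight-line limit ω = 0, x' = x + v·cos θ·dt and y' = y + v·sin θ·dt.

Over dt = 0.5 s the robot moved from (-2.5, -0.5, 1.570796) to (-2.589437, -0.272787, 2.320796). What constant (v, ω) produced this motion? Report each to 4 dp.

Δθ = 2.320796 − 1.570796 = 0.750000
ω = Δθ/dt = 0.750000/0.5 = 1.5000
R = −Δy/(cos θ' − cos θ) = 0.3333
v = R·ω = 0.3333·1.5000 = 0.5000

v = 0.5000, ω = 1.5000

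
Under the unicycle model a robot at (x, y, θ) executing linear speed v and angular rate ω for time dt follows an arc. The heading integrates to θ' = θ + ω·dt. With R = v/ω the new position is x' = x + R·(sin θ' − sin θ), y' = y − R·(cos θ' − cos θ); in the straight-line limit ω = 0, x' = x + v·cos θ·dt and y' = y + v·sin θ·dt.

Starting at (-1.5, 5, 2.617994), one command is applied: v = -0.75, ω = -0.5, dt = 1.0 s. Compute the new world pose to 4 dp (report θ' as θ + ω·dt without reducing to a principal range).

(-0.9690, 4.4814, 2.1180)

θ' = 2.6180 + -0.5·1.0 = 2.1180
R = v/ω = -0.75/-0.5 = 1.5000
x' = -1.5 + 1.5000·(sin 2.1180 − sin 2.6180) = -0.9690
y' = 5 − 1.5000·(cos 2.1180 − cos 2.6180) = 4.4814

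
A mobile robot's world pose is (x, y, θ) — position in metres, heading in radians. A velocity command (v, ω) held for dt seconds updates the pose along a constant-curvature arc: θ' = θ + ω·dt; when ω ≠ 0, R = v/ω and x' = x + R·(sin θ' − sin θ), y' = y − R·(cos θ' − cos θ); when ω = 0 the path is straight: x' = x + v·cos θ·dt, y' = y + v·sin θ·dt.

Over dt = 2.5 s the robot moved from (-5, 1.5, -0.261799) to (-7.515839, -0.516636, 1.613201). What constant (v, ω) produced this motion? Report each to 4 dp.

v = -1.5000, ω = 0.7500

Δθ = 1.613201 − -0.261799 = 1.875000
ω = Δθ/dt = 1.875000/2.5 = 0.7500
R = Δx/(sin θ' − sin θ) = -2.0000
v = R·ω = -2.0000·0.7500 = -1.5000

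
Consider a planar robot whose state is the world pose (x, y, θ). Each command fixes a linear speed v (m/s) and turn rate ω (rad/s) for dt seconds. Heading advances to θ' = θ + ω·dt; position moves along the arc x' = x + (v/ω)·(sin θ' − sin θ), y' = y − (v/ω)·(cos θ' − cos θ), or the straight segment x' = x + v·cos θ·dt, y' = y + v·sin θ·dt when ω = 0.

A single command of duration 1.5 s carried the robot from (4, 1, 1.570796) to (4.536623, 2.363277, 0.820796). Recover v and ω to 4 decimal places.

v = 1.0000, ω = -0.5000

Δθ = 0.820796 − 1.570796 = -0.750000
ω = Δθ/dt = -0.750000/1.5 = -0.5000
R = −Δy/(cos θ' − cos θ) = -2.0000
v = R·ω = -2.0000·-0.5000 = 1.0000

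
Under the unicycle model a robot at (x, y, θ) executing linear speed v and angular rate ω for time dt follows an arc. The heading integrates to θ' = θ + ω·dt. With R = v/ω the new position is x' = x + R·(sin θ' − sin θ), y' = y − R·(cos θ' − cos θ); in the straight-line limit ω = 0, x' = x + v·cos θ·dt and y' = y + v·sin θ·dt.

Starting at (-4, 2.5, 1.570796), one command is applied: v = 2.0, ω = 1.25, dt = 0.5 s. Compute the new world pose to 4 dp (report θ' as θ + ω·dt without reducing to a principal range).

θ' = 1.5708 + 1.25·0.5 = 2.1958
R = v/ω = 2.0/1.25 = 1.6000
x' = -4 + 1.6000·(sin 2.1958 − sin 1.5708) = -4.3025
y' = 2.5 − 1.6000·(cos 2.1958 − cos 1.5708) = 3.4362

(-4.3025, 3.4362, 2.1958)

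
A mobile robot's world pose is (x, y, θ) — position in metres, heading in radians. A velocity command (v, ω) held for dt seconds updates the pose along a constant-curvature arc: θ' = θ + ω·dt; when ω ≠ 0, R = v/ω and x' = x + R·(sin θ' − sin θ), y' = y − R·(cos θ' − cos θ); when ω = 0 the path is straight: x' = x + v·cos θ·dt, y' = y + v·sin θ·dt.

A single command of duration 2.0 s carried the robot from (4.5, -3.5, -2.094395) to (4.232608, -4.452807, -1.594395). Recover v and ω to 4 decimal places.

v = 0.5000, ω = 0.2500

Δθ = -1.594395 − -2.094395 = 0.500000
ω = Δθ/dt = 0.500000/2.0 = 0.2500
R = −Δy/(cos θ' − cos θ) = 2.0000
v = R·ω = 2.0000·0.2500 = 0.5000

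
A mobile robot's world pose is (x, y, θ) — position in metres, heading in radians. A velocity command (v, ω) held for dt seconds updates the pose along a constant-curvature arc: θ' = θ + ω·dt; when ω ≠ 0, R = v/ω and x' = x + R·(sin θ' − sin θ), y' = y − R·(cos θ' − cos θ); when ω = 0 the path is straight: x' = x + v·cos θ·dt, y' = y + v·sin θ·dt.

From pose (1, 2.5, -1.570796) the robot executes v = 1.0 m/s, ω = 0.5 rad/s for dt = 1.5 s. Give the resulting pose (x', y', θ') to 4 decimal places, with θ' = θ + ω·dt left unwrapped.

(1.5366, 1.1367, -0.8208)

θ' = -1.5708 + 0.5·1.5 = -0.8208
R = v/ω = 1.0/0.5 = 2.0000
x' = 1 + 2.0000·(sin -0.8208 − sin -1.5708) = 1.5366
y' = 2.5 − 2.0000·(cos -0.8208 − cos -1.5708) = 1.1367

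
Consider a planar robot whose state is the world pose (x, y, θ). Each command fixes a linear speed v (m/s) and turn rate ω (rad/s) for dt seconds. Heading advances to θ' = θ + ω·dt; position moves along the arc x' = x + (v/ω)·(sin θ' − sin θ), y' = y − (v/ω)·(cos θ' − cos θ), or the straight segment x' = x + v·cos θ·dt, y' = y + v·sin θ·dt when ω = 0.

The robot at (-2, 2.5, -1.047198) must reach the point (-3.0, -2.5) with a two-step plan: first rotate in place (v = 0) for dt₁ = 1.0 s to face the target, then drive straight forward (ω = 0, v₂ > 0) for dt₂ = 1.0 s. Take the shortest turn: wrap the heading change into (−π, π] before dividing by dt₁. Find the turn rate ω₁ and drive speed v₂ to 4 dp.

heading to target = atan2(-2.5−2.5, -3−-2) = -1.7682
Δθ = wrap(-1.7682 − -1.0472) = -0.7210; ω₁ = Δθ/dt₁ = -0.7210
distance = √((-3−-2)² + (-2.5−2.5)²) = 5.0990; v₂ = distance/dt₂ = 5.0990

ω₁ = -0.7210, v₂ = 5.0990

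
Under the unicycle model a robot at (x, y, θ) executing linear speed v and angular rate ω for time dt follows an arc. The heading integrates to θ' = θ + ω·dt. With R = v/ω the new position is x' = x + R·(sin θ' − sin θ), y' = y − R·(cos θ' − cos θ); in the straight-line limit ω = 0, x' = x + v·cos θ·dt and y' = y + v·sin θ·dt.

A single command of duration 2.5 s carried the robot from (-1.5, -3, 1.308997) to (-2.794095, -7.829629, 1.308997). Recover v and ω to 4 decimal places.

v = -2.0000, ω = 0.0000

Δθ = 1.308997 − 1.308997 = 0.000000
ω = Δθ/dt = 0.000000/2.5 = 0.0000
ω = 0 → v = (Δx·cos θ + Δy·sin θ)/dt = -2.0000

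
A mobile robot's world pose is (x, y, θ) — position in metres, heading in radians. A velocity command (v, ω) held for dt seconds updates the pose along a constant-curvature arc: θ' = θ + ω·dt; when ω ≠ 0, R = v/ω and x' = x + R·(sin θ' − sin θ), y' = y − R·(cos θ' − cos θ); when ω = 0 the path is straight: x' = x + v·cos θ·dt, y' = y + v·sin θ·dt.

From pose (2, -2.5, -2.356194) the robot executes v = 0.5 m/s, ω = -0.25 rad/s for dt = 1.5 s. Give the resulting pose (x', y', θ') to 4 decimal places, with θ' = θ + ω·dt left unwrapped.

θ' = -2.3562 + -0.25·1.5 = -2.7312
R = v/ω = 0.5/-0.25 = -2.0000
x' = 2 + -2.0000·(sin -2.7312 − sin -2.3562) = 1.3837
y' = -2.5 − -2.0000·(cos -2.7312 − cos -2.3562) = -2.9197

(1.3837, -2.9197, -2.7312)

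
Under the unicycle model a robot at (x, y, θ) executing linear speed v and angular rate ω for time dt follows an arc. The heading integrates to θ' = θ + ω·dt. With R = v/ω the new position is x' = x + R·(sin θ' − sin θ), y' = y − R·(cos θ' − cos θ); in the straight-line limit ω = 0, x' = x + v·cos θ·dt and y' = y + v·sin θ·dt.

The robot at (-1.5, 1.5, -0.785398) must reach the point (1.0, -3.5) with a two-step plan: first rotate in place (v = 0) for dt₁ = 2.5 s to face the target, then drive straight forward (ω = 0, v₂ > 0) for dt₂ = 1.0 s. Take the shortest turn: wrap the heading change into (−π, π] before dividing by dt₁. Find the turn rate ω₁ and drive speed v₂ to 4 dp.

heading to target = atan2(-3.5−1.5, 1−-1.5) = -1.1071
Δθ = wrap(-1.1071 − -0.7854) = -0.3218; ω₁ = Δθ/dt₁ = -0.1287
distance = √((1−-1.5)² + (-3.5−1.5)²) = 5.5902; v₂ = distance/dt₂ = 5.5902

ω₁ = -0.1287, v₂ = 5.5902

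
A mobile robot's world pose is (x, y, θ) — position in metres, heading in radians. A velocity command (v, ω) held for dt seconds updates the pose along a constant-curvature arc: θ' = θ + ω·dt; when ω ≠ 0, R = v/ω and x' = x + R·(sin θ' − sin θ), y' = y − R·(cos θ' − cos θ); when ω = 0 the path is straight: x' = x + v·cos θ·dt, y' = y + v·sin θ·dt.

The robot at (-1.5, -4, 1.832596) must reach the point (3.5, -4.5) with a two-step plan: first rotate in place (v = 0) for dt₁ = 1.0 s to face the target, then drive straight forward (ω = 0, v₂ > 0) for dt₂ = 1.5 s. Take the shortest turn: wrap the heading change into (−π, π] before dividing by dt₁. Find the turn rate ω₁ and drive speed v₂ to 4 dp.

ω₁ = -1.9323, v₂ = 3.3500

heading to target = atan2(-4.5−-4, 3.5−-1.5) = -0.0997
Δθ = wrap(-0.0997 − 1.8326) = -1.9323; ω₁ = Δθ/dt₁ = -1.9323
distance = √((3.5−-1.5)² + (-4.5−-4)²) = 5.0249; v₂ = distance/dt₂ = 3.3500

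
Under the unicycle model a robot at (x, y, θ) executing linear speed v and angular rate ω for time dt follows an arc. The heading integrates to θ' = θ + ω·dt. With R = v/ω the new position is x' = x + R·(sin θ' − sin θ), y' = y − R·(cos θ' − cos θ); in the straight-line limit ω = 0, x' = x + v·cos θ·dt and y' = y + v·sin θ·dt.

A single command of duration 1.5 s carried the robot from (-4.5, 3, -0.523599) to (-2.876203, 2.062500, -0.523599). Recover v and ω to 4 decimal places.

Δθ = -0.523599 − -0.523599 = 0.000000
ω = Δθ/dt = 0.000000/1.5 = 0.0000
ω = 0 → v = (Δx·cos θ + Δy·sin θ)/dt = 1.2500

v = 1.2500, ω = 0.0000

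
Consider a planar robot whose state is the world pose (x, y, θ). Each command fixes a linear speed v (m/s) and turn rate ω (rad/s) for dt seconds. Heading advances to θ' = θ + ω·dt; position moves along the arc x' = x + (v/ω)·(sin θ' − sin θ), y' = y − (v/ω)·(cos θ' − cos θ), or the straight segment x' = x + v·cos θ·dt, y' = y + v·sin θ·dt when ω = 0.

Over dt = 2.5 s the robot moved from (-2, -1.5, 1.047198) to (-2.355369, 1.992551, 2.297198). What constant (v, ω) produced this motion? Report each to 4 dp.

Δθ = 2.297198 − 1.047198 = 1.250000
ω = Δθ/dt = 1.250000/2.5 = 0.5000
R = −Δy/(cos θ' − cos θ) = 3.0000
v = R·ω = 3.0000·0.5000 = 1.5000

v = 1.5000, ω = 0.5000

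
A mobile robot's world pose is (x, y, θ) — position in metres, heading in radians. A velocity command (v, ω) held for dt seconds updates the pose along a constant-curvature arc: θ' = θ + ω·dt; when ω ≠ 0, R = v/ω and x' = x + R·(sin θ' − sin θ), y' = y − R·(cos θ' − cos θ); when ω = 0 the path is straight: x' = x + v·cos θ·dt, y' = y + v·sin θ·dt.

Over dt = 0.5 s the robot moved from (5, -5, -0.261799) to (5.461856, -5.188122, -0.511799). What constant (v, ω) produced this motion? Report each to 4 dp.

v = 1.0000, ω = -0.5000

Δθ = -0.511799 − -0.261799 = -0.250000
ω = Δθ/dt = -0.250000/0.5 = -0.5000
R = Δx/(sin θ' − sin θ) = -2.0000
v = R·ω = -2.0000·-0.5000 = 1.0000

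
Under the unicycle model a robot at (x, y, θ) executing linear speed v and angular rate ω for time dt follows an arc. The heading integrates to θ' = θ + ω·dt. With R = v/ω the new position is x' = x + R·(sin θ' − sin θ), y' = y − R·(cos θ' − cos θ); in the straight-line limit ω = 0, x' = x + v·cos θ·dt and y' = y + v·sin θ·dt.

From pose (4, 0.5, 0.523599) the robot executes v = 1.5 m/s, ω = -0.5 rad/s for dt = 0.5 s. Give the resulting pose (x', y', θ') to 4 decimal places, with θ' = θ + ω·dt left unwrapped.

θ' = 0.5236 + -0.5·0.5 = 0.2736
R = v/ω = 1.5/-0.5 = -3.0000
x' = 4 + -3.0000·(sin 0.2736 − sin 0.5236) = 4.6894
y' = 0.5 − -3.0000·(cos 0.2736 − cos 0.5236) = 0.7903

(4.6894, 0.7903, 0.2736)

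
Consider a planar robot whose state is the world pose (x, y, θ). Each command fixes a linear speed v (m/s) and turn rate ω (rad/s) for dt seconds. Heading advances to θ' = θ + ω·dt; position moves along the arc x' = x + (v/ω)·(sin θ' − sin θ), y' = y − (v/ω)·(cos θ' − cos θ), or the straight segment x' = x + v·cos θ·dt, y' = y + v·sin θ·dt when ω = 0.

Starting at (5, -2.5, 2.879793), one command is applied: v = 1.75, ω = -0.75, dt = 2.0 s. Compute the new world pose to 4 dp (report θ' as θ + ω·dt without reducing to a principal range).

(3.3130, 0.1968, 1.3798)

θ' = 2.8798 + -0.75·2.0 = 1.3798
R = v/ω = 1.75/-0.75 = -2.3333
x' = 5 + -2.3333·(sin 1.3798 − sin 2.8798) = 3.3130
y' = -2.5 − -2.3333·(cos 1.3798 − cos 2.8798) = 0.1968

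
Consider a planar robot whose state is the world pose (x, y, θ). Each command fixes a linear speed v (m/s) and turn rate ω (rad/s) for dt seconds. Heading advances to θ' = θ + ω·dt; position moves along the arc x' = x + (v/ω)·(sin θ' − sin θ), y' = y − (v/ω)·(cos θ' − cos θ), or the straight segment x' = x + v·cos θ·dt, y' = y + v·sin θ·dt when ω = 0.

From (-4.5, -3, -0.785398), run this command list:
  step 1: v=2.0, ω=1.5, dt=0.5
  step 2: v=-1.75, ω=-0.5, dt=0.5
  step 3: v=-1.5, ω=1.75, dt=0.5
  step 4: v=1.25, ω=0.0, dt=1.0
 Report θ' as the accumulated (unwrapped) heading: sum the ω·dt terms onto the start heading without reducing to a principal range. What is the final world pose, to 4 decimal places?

(-4.1449, -2.6653, 0.5896)

step 1: θ'=-0.0354 (R=1.3333) → pose (-3.6044, -3.3897, -0.0354)
step 2: θ'=-0.2854 (R=3.5000) → pose (-4.4659, -3.2503, -0.2854)
step 3: θ'=0.5896 (R=-0.8571) → pose (-5.1838, -3.3604, 0.5896)
step 4: θ'=0.5896 (straight) → pose (-4.1449, -2.6653, 0.5896)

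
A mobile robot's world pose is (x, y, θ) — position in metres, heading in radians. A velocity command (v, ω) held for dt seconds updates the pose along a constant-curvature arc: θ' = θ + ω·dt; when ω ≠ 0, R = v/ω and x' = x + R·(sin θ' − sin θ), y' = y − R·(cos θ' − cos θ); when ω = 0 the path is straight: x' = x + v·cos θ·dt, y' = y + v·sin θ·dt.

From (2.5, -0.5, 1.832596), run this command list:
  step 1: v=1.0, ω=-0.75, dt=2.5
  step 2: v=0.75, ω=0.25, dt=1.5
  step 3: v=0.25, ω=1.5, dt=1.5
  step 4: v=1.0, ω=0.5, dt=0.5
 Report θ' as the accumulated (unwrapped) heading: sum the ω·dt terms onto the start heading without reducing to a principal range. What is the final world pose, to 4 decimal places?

(4.5326, 1.8475, 2.8326)

step 1: θ'=-0.0424 (R=-1.3333) → pose (3.8444, 1.1772, -0.0424)
step 2: θ'=0.3326 (R=3.0000) → pose (4.9511, 1.3389, 0.3326)
step 3: θ'=2.5826 (R=0.1667) → pose (4.9851, 1.6378, 2.5826)
step 4: θ'=2.8326 (R=2.0000) → pose (4.5326, 1.8475, 2.8326)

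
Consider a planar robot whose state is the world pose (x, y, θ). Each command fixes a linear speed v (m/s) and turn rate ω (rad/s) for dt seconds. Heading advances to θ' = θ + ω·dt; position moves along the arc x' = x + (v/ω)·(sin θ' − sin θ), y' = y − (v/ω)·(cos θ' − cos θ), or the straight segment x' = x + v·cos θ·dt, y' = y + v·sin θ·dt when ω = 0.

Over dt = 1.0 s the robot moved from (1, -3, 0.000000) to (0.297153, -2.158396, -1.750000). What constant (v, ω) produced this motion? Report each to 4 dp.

v = -1.2500, ω = -1.7500

Δθ = -1.750000 − 0.000000 = -1.750000
ω = Δθ/dt = -1.750000/1.0 = -1.7500
R = −Δy/(cos θ' − cos θ) = 0.7143
v = R·ω = 0.7143·-1.7500 = -1.2500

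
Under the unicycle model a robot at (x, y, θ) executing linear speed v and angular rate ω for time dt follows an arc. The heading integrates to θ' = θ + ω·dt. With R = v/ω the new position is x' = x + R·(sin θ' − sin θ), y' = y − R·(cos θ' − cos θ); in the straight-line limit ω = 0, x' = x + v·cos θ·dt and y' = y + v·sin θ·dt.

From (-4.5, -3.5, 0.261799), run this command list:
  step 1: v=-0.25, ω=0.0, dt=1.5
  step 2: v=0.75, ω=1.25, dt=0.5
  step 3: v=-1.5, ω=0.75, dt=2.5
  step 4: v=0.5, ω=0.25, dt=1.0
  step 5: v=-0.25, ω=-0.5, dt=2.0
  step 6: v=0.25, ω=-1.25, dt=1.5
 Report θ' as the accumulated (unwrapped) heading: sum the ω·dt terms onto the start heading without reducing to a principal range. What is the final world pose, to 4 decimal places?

(-3.6854, -6.3911, 0.1368)

step 1: θ'=0.2618 (straight) → pose (-4.8622, -3.5971, 0.2618)
step 2: θ'=0.8868 (R=0.6000) → pose (-4.5525, -3.3966, 0.8868)
step 3: θ'=2.7618 (R=-2.0000) → pose (-3.7438, -6.5179, 2.7618)
step 4: θ'=3.0118 (R=2.0000) → pose (-4.2264, -6.3922, 3.0118)
step 5: θ'=2.0118 (R=0.5000) → pose (-3.8390, -6.6746, 2.0118)
step 6: θ'=0.1368 (R=-0.2000) → pose (-3.6854, -6.3911, 0.1368)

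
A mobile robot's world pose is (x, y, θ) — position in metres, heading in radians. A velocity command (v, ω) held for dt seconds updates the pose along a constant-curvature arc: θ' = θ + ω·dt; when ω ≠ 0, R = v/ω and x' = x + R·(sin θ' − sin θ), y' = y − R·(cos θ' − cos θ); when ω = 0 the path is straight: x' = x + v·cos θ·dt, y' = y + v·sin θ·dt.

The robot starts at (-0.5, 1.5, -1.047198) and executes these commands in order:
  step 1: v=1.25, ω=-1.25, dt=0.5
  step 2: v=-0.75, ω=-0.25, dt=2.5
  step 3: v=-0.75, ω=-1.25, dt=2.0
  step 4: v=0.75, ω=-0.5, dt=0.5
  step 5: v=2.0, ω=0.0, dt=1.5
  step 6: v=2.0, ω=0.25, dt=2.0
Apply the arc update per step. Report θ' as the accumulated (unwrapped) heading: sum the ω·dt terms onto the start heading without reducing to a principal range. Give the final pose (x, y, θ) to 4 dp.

(2.8161, 9.2818, -4.5472)

step 1: θ'=-1.6722 (R=-1.0000) → pose (-0.3712, 0.8988, -1.6722)
step 2: θ'=-2.2972 (R=3.0000) → pose (0.3707, 2.5876, -2.2972)
step 3: θ'=-4.7972 (R=0.6000) → pose (1.4171, 2.1383, -4.7972)
step 4: θ'=-5.0472 (R=-1.5000) → pose (1.4950, 2.5041, -5.0472)
step 5: θ'=-5.0472 (straight) → pose (2.4808, 5.3375, -5.0472)
step 6: θ'=-4.5472 (R=8.0000) → pose (2.8161, 9.2818, -4.5472)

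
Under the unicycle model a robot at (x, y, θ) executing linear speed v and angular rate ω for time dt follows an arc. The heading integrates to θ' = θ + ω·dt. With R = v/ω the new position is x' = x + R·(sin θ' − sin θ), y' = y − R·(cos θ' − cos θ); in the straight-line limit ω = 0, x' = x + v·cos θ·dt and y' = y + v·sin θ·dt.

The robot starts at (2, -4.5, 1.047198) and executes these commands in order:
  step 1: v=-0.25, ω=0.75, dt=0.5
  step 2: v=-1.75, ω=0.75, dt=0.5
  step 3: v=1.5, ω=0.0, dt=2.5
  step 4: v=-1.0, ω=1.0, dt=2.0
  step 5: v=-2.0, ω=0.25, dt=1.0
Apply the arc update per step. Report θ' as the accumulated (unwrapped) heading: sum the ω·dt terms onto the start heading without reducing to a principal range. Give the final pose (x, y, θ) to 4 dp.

(4.1525, -0.9967, 4.0472)

step 1: θ'=1.4222 (R=-0.3333) → pose (1.9590, -4.6173, 1.4222)
step 2: θ'=1.7972 (R=-2.3333) → pose (1.9928, -5.4865, 1.7972)
step 3: θ'=1.7972 (straight) → pose (1.1511, -1.8322, 1.7972)
step 4: θ'=3.7972 (R=-1.0000) → pose (2.7352, -2.4004, 3.7972)
step 5: θ'=4.0472 (R=-8.0000) → pose (4.1525, -0.9967, 4.0472)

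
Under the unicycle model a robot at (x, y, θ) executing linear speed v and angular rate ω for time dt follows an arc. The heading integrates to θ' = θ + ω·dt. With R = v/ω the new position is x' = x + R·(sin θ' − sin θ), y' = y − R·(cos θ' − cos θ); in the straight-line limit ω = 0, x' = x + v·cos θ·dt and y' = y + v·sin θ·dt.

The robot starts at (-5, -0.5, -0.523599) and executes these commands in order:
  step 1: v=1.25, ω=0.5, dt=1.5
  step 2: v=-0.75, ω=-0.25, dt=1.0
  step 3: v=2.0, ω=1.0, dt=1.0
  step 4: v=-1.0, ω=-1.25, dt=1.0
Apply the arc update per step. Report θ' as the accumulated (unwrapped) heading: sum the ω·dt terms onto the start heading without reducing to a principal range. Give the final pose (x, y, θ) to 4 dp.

(-3.1078, -0.2897, -0.2736)

step 1: θ'=0.2264 (R=2.5000) → pose (-3.1888, -0.7711, 0.2264)
step 2: θ'=-0.0236 (R=3.0000) → pose (-3.9330, -0.8469, -0.0236)
step 3: θ'=0.9764 (R=2.0000) → pose (-2.2289, 0.0326, 0.9764)
step 4: θ'=-0.2736 (R=0.8000) → pose (-3.1078, -0.2897, -0.2736)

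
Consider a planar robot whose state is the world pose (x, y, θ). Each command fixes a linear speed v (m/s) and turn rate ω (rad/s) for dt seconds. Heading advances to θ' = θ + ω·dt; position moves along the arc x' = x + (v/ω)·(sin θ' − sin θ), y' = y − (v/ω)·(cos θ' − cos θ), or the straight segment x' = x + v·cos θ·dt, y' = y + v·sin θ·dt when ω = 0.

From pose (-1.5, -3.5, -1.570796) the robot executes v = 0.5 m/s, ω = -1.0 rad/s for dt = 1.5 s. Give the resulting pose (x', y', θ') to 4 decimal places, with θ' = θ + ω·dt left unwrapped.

(-1.9646, -3.9987, -3.0708)

θ' = -1.5708 + -1.0·1.5 = -3.0708
R = v/ω = 0.5/-1.0 = -0.5000
x' = -1.5 + -0.5000·(sin -3.0708 − sin -1.5708) = -1.9646
y' = -3.5 − -0.5000·(cos -3.0708 − cos -1.5708) = -3.9987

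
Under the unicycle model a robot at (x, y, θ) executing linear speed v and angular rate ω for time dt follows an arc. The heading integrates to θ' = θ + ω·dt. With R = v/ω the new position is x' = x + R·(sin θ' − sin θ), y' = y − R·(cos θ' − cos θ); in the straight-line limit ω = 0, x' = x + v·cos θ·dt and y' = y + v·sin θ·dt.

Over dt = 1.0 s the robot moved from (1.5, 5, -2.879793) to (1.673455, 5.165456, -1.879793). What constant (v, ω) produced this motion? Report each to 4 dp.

v = -0.2500, ω = 1.0000

Δθ = -1.879793 − -2.879793 = 1.000000
ω = Δθ/dt = 1.000000/1.0 = 1.0000
R = Δx/(sin θ' − sin θ) = -0.2500
v = R·ω = -0.2500·1.0000 = -0.2500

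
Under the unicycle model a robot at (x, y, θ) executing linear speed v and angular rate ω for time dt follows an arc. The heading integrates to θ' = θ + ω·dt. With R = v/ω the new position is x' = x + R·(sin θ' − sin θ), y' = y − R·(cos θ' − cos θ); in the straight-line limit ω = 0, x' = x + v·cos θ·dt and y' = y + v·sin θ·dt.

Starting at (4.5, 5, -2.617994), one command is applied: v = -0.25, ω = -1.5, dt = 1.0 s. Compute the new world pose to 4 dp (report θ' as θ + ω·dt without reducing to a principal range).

(4.7214, 4.9490, -4.1180)

θ' = -2.6180 + -1.5·1.0 = -4.1180
R = v/ω = -0.25/-1.5 = 0.1667
x' = 4.5 + 0.1667·(sin -4.1180 − sin -2.6180) = 4.7214
y' = 5 − 0.1667·(cos -4.1180 − cos -2.6180) = 4.9490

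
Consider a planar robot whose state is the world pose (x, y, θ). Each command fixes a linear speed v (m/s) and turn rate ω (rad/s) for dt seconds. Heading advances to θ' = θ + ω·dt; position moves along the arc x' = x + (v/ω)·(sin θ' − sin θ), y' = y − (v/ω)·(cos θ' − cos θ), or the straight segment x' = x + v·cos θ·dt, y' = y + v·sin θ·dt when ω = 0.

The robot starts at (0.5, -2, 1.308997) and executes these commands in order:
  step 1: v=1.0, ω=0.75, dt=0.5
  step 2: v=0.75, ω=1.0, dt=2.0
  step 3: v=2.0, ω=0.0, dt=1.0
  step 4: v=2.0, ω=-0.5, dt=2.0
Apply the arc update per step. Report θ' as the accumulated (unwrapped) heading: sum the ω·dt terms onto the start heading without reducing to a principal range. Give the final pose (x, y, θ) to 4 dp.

step 1: θ'=1.6840 (R=1.3333) → pose (0.5369, -1.5043, 1.6840)
step 2: θ'=3.6840 (R=0.7500) → pose (-0.5954, -0.9467, 3.6840)
step 3: θ'=3.6840 (straight) → pose (-2.3084, -1.9791, 3.6840)
step 4: θ'=2.6840 (R=-4.0000) → pose (-6.1403, -2.1416, 2.6840)

(-6.1403, -2.1416, 2.6840)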